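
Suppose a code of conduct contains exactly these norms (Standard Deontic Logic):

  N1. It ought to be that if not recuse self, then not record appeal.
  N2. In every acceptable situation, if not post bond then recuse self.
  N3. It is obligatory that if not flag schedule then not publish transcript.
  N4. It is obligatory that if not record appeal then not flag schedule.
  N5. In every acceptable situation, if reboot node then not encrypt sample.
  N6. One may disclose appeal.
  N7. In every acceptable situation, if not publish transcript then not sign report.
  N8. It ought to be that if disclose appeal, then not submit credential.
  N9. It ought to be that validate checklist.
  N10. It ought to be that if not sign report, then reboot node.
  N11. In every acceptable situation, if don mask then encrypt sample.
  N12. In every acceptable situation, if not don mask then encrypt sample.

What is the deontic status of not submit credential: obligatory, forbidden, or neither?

Neither

Premise 8 is O(disclose_appeal → ¬submit_credential), but O(disclose_appeal) is not derivable from the premises (the permission P(disclose_appeal) asserts only ¬O(¬disclose_appeal), not O(disclose_appeal)), so it does not yield O(¬submit_credential).
No premise or chain of K-axiom applications forces O(¬submit_credential), and none forces O(submit_credential). So ¬submit_credential is neither obligatory nor forbidden under these norms.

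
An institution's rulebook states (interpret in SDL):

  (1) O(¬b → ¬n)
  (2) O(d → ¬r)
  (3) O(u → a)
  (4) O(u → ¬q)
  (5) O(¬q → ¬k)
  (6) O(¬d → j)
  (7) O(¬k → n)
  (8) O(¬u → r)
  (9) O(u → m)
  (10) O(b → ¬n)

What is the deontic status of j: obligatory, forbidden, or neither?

Premises 1 and 10 are O(¬b → ¬n) and O(b → ¬n); every ideal world satisfies ¬b or b, so in either case ¬n holds — hence O(¬n).
The contrapositive of premise 7 (O(¬k → n)) is O(¬n → k), and O(¬n) is already established, so O(k).
Premise 5 is O(¬q → ¬k); contrapositively O(k → q). Since O(k) holds, K gives O(q).
Premise 4, O(u → ¬q), contraposes to O(q → ¬u); with O(q) we get O(¬u).
With premise 8, O(¬u → r), the K-axiom yields O(r).
Premise 2, O(d → ¬r), contraposes to O(r → ¬d); with O(r) we get O(¬d).
Applying K to premise 6 (O(¬d → j)) and O(¬d) yields O(j).
Premises 3, 9 do not contribute to this derivation.
Hence j is obligatory.

Obligatory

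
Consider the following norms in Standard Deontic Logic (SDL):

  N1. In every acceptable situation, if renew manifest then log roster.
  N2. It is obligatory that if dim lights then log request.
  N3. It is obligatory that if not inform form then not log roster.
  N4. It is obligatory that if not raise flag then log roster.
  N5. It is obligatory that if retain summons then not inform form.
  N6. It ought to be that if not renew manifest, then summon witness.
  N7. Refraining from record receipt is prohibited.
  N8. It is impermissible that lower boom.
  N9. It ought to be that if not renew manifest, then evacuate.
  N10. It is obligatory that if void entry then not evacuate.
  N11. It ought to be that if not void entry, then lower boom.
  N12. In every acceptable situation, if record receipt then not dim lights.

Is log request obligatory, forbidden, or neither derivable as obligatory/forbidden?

Premise 2 is O(dim_lights → log_request), but O(dim_lights) is not derivable from the premises, so it does not yield O(log_request).
No premise or chain of K-axiom applications forces O(log_request), and none forces O(¬log_request). So log_request is neither obligatory nor forbidden under these norms.

Neither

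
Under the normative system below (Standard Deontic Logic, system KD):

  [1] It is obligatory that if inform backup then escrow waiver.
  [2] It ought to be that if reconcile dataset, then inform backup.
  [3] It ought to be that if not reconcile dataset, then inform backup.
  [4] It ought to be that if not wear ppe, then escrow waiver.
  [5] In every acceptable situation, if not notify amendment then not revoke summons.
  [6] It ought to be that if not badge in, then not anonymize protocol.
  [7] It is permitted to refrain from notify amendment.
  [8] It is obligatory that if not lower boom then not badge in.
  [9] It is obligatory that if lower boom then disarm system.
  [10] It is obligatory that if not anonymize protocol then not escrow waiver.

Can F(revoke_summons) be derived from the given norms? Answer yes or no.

No

Premise 5 is O(¬notify_amendment → ¬revoke_summons), but O(¬notify_amendment) is not derivable from the premises (the permission P(¬notify_amendment) asserts only ¬O(notify_amendment), not O(¬notify_amendment)), so it does not yield O(¬revoke_summons).
No other premise forces O(¬revoke_summons). An ideal world satisfying every premise can still have revoke_summons true, so F(revoke_summons) is not derivable.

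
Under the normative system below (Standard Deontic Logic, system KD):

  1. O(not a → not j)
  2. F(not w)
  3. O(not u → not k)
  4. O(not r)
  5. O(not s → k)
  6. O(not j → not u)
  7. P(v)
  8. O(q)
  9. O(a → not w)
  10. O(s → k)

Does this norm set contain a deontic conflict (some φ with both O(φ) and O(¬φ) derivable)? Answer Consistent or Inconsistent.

Premises 5 and 10 cover both cases: O(not s → k) and O(s → k). Since not s ∨ s is a tautology, O(k) follows.
Premise 3, O(not u → not k), contraposes to O(k → u); with O(k) we get O(u).
Premise 6, O(not j → not u), contraposes to O(u → j); with O(u) we get O(j).
Premise 1, O(not a → not j), contraposes to O(j → a); with O(j) we get O(a).
Applying K to premise 9 (O(a → not w)) and O(a) yields O(not w).
But premise 2, F(not w), means O(w).
We now have both O(not w) and O(w) — w is simultaneously obligatory and forbidden, violating the D-axiom.

Inconsistent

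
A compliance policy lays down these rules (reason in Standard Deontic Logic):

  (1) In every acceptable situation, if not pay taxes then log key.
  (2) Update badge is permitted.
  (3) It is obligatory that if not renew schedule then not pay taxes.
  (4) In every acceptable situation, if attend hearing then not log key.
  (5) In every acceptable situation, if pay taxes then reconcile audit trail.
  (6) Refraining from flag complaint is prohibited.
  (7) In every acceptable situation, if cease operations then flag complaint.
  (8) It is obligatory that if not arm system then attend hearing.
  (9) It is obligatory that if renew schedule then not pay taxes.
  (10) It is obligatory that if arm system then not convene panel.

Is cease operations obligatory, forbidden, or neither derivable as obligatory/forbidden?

Neither

Premise 7 is O(cease_operations → flag_complaint); even if O(flag_complaint) held, inferring O(cease_operations) would be affirming the consequent — invalid.
No premise or chain of K-axiom applications forces O(cease_operations), and none forces O(¬cease_operations). So cease_operations is neither obligatory nor forbidden under these norms.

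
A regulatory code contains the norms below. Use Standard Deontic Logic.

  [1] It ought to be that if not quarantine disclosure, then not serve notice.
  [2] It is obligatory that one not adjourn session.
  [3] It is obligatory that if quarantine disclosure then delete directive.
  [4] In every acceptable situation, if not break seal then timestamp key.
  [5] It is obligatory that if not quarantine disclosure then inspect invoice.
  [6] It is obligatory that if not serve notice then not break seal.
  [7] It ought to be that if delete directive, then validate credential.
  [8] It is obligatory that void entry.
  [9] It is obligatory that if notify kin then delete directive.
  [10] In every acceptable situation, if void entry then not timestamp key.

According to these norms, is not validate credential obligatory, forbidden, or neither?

Premise 8 states O(void_entry) outright.
Premise 10 is O(void_entry → ¬timestamp_key); since O(void_entry), deontic closure gives O(¬timestamp_key).
Premise 4, O(¬break_seal → timestamp_key), contraposes to O(¬timestamp_key → break_seal); with O(¬timestamp_key) we get O(break_seal).
Premise 6, O(¬serve_notice → ¬break_seal), contraposes to O(break_seal → serve_notice); with O(break_seal) we get O(serve_notice).
Premise 1, O(¬quarantine_disclosure → ¬serve_notice), contraposes to O(serve_notice → quarantine_disclosure); with O(serve_notice) we get O(quarantine_disclosure).
Premise 3 is O(quarantine_disclosure → delete_directive); since O(quarantine_disclosure), deontic closure gives O(delete_directive).
Applying K to premise 7 (O(delete_directive → validate_credential)) and O(delete_directive) yields O(validate_credential).
Premises 2, 5, 9 do not contribute to this derivation.
Thus O(validate_credential), which is F(¬validate_credential): ¬validate_credential is forbidden.

Forbidden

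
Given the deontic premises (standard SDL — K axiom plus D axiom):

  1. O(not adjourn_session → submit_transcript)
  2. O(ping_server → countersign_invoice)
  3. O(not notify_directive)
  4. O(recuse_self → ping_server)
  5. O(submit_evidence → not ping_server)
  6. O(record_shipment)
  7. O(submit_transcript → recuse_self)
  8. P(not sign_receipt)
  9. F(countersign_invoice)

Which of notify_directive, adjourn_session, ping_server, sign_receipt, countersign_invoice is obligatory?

Premise 9, F(countersign_invoice), is equivalent to O(not countersign_invoice).
Premise 2 is O(ping_server → countersign_invoice); contrapositively O(not countersign_invoice → not ping_server). Since O(not countersign_invoice) holds, K gives O(not ping_server).
Premise 4, O(recuse_self → ping_server), contraposes to O(not ping_server → not recuse_self); with O(not ping_server) we get O(not recuse_self).
The contrapositive of premise 7 (O(submit_transcript → recuse_self)) is O(not recuse_self → not submit_transcript), and O(not recuse_self) is already established, so O(not submit_transcript).
The contrapositive of premise 1 (O(not adjourn_session → submit_transcript)) is O(not submit_transcript → adjourn_session), and O(not submit_transcript) is already established, so O(adjourn_session).
So O(adjourn_session) holds — adjourn_session is obligatory. None of the other listed options is made obligatory by any chain of premises.

adjourn_session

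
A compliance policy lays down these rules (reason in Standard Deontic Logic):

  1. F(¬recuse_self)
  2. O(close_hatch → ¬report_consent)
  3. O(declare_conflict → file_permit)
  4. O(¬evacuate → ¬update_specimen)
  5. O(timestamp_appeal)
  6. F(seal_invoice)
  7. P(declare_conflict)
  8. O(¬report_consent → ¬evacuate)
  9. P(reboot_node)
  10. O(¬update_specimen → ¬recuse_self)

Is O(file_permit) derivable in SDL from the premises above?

No

Premise 3 is O(declare_conflict → file_permit), but O(declare_conflict) is not derivable from the premises (the permission P(declare_conflict) asserts only ¬O(¬declare_conflict), not O(declare_conflict)), so it does not yield O(file_permit).
No other premise forces O(file_permit). An ideal world satisfying every premise can still have file_permit false, so O(file_permit) is not derivable.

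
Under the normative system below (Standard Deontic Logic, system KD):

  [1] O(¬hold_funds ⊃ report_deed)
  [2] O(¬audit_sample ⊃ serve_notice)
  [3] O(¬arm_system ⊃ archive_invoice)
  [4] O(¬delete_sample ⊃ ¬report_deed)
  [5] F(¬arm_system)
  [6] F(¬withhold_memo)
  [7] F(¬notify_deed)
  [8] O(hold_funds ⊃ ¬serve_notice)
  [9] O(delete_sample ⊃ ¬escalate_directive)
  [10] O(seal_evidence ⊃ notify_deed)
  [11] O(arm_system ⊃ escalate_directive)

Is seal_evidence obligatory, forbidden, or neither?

Premise 10 is O(seal_evidence ⊃ notify_deed); even if O(notify_deed) held, inferring O(seal_evidence) would be affirming the consequent — invalid.
No premise or chain of K-axiom applications forces O(seal_evidence), and none forces O(¬seal_evidence). So seal_evidence is neither obligatory nor forbidden under these norms.

Neither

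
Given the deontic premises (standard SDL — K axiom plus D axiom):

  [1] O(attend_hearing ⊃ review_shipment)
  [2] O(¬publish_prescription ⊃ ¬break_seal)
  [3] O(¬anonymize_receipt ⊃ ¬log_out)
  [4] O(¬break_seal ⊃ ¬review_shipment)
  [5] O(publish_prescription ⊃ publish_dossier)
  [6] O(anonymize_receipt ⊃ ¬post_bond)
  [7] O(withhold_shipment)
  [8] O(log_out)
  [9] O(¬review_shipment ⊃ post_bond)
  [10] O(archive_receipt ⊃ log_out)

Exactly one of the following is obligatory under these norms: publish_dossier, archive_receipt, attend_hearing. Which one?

Premise 8 gives O(log_out).
Premise 3 is O(¬anonymize_receipt ⊃ ¬log_out); contrapositively O(log_out ⊃ anonymize_receipt). Since O(log_out) holds, K gives O(anonymize_receipt).
Applying K to premise 6 (O(anonymize_receipt ⊃ ¬post_bond)) and O(anonymize_receipt) yields O(¬post_bond).
The contrapositive of premise 9 (O(¬review_shipment ⊃ post_bond)) is O(¬post_bond ⊃ review_shipment), and O(¬post_bond) is already established, so O(review_shipment).
Premise 4 is O(¬break_seal ⊃ ¬review_shipment); contrapositively O(review_shipment ⊃ break_seal). Since O(review_shipment) holds, K gives O(break_seal).
The contrapositive of premise 2 (O(¬publish_prescription ⊃ ¬break_seal)) is O(break_seal ⊃ publish_prescription), and O(break_seal) is already established, so O(publish_prescription).
Premise 5 is O(publish_prescription ⊃ publish_dossier); since O(publish_prescription), deontic closure gives O(publish_dossier).
So O(publish_dossier) holds — publish_dossier is obligatory. None of the other listed options is made obligatory by any chain of premises.

publish_dossier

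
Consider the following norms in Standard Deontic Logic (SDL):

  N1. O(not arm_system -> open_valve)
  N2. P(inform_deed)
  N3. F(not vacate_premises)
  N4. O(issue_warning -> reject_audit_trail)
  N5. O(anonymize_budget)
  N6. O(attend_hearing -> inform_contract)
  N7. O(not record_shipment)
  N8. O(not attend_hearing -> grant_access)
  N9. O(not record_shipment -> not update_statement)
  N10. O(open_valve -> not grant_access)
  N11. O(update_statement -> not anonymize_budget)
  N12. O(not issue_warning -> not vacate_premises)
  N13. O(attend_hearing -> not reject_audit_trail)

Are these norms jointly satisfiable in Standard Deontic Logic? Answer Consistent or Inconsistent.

Consistent

Premise 11 is O(update_statement -> not anonymize_budget), but O(update_statement) is not derivable from the premises, so it does not yield O(not anonymize_budget).
So O(not anonymize_budget) is not derivable, and the apparent clash with O(anonymize_budget) does not arise.
A world satisfying every obligation exists (e.g. anonymize_budget=true, arm_system=true, attend_hearing=false, grant_access=true, inform_contract=false, inform_deed=false, issue_warning=true, open_valve=false, record_shipment=false, reject_audit_trail=true, update_statement=false, vacate_premises=true); no atom is both obligatory and forbidden, so the set is consistent.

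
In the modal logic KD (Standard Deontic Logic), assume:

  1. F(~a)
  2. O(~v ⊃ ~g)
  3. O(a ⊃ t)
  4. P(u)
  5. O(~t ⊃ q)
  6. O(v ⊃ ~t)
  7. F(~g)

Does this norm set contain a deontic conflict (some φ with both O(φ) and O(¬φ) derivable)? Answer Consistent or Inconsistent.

Premise 1 is F(~a), i.e. O(a).
From O(a) and premise 3, O(a ⊃ t), we obtain O(t).
Premise 6 is O(v ⊃ ~t); contrapositively O(t ⊃ ~v). Since O(t) holds, K gives O(~v).
Applying K to premise 2 (O(~v ⊃ ~g)) and O(~v) yields O(~g).
However, F(~g) at premise 7 amounts to O(g).
We now have both O(~g) and O(g) — g is simultaneously obligatory and forbidden, violating the D-axiom.

Inconsistent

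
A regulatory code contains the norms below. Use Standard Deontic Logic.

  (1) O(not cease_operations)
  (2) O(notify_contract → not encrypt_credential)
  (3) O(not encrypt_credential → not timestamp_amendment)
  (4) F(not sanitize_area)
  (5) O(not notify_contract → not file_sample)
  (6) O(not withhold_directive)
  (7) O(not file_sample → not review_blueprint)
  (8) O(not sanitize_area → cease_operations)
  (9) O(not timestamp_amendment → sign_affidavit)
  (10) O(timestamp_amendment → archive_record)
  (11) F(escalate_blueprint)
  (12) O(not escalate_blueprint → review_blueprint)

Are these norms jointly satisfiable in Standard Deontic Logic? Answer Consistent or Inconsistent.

Consistent

Premise 8 is O(not sanitize_area → cease_operations), but O(not sanitize_area) is not derivable from the premises, so it does not yield O(cease_operations).
So O(cease_operations) is not derivable, and the apparent clash with O(not cease_operations) does not arise.
A world satisfying every obligation exists (e.g. archive_record=false, cease_operations=false, encrypt_credential=false, escalate_blueprint=false, file_sample=true, notify_contract=true, review_blueprint=true, sanitize_area=true, sign_affidavit=true, timestamp_amendment=false, withhold_directive=false); no atom is both obligatory and forbidden, so the set is consistent.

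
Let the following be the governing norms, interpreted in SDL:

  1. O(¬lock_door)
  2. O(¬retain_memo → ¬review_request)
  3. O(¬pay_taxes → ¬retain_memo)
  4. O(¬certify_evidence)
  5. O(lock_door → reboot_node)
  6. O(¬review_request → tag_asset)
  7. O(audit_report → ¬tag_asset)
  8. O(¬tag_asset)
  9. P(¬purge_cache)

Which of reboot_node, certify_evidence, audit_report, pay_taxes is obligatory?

Premise 8 gives O(¬tag_asset).
Premise 6 is O(¬review_request → tag_asset); contrapositively O(¬tag_asset → review_request). Since O(¬tag_asset) holds, K gives O(review_request).
The contrapositive of premise 2 (O(¬retain_memo → ¬review_request)) is O(review_request → retain_memo), and O(review_request) is already established, so O(retain_memo).
Premise 3 is O(¬pay_taxes → ¬retain_memo); contrapositively O(retain_memo → pay_taxes). Since O(retain_memo) holds, K gives O(pay_taxes).
So O(pay_taxes) holds — pay_taxes is obligatory. None of the other listed options is made obligatory by any chain of premises.

pay_taxes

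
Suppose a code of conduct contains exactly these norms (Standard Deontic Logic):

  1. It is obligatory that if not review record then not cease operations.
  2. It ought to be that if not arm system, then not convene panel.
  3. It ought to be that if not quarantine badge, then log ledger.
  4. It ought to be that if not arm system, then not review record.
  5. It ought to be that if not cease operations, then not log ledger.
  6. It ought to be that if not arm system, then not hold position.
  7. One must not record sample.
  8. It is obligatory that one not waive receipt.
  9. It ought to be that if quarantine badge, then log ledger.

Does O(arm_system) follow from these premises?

Premises 9 and 3 are O(quarantine_badge → log_ledger) and O(¬quarantine_badge → log_ledger); every ideal world satisfies quarantine_badge or ¬quarantine_badge, so in either case log_ledger holds — hence O(log_ledger).
The contrapositive of premise 5 (O(¬cease_operations → ¬log_ledger)) is O(log_ledger → cease_operations), and O(log_ledger) is already established, so O(cease_operations).
The contrapositive of premise 1 (O(¬review_record → ¬cease_operations)) is O(cease_operations → review_record), and O(cease_operations) is already established, so O(review_record).
Premise 4, O(¬arm_system → ¬review_record), contraposes to O(review_record → arm_system); with O(review_record) we get O(arm_system).
Premises 2, 6, 7, 8 do not contribute to this derivation.
So O(arm_system) follows.

Yes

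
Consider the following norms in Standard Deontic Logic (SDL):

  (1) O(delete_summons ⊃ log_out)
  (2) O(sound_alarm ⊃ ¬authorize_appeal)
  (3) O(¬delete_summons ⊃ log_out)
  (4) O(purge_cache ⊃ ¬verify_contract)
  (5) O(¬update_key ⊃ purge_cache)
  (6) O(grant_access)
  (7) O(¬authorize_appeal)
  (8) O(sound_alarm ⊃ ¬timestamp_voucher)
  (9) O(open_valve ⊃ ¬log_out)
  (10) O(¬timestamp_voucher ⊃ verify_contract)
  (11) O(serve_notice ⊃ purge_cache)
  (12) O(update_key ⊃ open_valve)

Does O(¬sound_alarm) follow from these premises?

Yes

Premises 1 and 3 cover both cases: O(delete_summons ⊃ log_out) and O(¬delete_summons ⊃ log_out). Since delete_summons ∨ ¬delete_summons is a tautology, O(log_out) follows.
Premise 9, O(open_valve ⊃ ¬log_out), contraposes to O(log_out ⊃ ¬open_valve); with O(log_out) we get O(¬open_valve).
Premise 12, O(update_key ⊃ open_valve), contraposes to O(¬open_valve ⊃ ¬update_key); with O(¬open_valve) we get O(¬update_key).
Applying K to premise 5 (O(¬update_key ⊃ purge_cache)) and O(¬update_key) yields O(purge_cache).
With premise 4, O(purge_cache ⊃ ¬verify_contract), the K-axiom yields O(¬verify_contract).
The contrapositive of premise 10 (O(¬timestamp_voucher ⊃ verify_contract)) is O(¬verify_contract ⊃ timestamp_voucher), and O(¬verify_contract) is already established, so O(timestamp_voucher).
Premise 8, O(sound_alarm ⊃ ¬timestamp_voucher), contraposes to O(timestamp_voucher ⊃ ¬sound_alarm); with O(timestamp_voucher) we get O(¬sound_alarm).
Premises 2, 6, 7, 11 do not contribute to this derivation.
So O(¬sound_alarm) follows.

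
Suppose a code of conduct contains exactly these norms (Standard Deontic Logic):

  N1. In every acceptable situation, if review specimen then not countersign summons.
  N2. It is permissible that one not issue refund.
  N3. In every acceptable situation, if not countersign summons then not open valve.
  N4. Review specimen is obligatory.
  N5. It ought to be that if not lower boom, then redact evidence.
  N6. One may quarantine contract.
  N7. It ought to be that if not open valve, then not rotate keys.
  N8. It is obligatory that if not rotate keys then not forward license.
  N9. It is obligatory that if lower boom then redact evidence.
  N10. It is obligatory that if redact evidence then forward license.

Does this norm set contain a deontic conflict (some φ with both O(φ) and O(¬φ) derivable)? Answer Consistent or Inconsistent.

Premises 5 and 9 are O(¬lower_boom → redact_evidence) and O(lower_boom → redact_evidence); every ideal world satisfies ¬lower_boom or lower_boom, so in either case redact_evidence holds — hence O(redact_evidence).
From O(redact_evidence) and premise 10, O(redact_evidence → forward_license), we obtain O(forward_license).
The contrapositive of premise 8 (O(¬rotate_keys → ¬forward_license)) is O(forward_license → rotate_keys), and O(forward_license) is already established, so O(rotate_keys).
The contrapositive of premise 7 (O(¬open_valve → ¬rotate_keys)) is O(rotate_keys → open_valve), and O(rotate_keys) is already established, so O(open_valve).
Premise 3 is O(¬countersign_summons → ¬open_valve); contrapositively O(open_valve → countersign_summons). Since O(open_valve) holds, K gives O(countersign_summons).
Premise 1 is O(review_specimen → ¬countersign_summons); contrapositively O(countersign_summons → ¬review_specimen). Since O(countersign_summons) holds, K gives O(¬review_specimen).
But premise 4 directly asserts O(review_specimen).
We now have both O(¬review_specimen) and O(review_specimen) — review_specimen is simultaneously obligatory and forbidden, violating the D-axiom.

Inconsistent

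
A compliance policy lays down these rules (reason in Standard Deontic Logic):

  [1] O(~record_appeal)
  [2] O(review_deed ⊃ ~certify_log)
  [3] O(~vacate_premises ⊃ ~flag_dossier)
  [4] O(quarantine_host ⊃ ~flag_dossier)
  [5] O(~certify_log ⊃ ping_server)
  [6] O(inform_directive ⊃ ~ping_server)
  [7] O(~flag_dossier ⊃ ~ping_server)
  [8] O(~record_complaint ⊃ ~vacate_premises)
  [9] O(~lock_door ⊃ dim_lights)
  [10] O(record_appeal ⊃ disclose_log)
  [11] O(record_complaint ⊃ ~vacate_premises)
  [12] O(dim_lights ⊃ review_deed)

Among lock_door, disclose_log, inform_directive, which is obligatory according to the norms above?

Premises 11 and 8 are O(record_complaint ⊃ ~vacate_premises) and O(~record_complaint ⊃ ~vacate_premises); every ideal world satisfies record_complaint or ~record_complaint, so in either case ~vacate_premises holds — hence O(~vacate_premises).
Premise 3 is O(~vacate_premises ⊃ ~flag_dossier); since O(~vacate_premises), deontic closure gives O(~flag_dossier).
Applying K to premise 7 (O(~flag_dossier ⊃ ~ping_server)) and O(~flag_dossier) yields O(~ping_server).
Premise 5 is O(~certify_log ⊃ ping_server); contrapositively O(~ping_server ⊃ certify_log). Since O(~ping_server) holds, K gives O(certify_log).
Premise 2 is O(review_deed ⊃ ~certify_log); contrapositively O(certify_log ⊃ ~review_deed). Since O(certify_log) holds, K gives O(~review_deed).
Premise 12 is O(dim_lights ⊃ review_deed); contrapositively O(~review_deed ⊃ ~dim_lights). Since O(~review_deed) holds, K gives O(~dim_lights).
Premise 9, O(~lock_door ⊃ dim_lights), contraposes to O(~dim_lights ⊃ lock_door); with O(~dim_lights) we get O(lock_door).
So O(lock_door) holds — lock_door is obligatory. None of the other listed options is made obligatory by any chain of premises.

lock_door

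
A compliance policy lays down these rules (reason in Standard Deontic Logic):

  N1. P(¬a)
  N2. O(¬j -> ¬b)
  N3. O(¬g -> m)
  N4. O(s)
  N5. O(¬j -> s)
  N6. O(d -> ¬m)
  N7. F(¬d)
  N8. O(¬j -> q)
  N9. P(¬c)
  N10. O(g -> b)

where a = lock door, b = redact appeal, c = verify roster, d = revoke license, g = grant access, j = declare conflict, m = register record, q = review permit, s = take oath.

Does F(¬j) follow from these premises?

F(¬d) at premise 7 means O(d).
Premise 6 is O(d -> ¬m); since O(d), deontic closure gives O(¬m).
Premise 3, O(¬g -> m), contraposes to O(¬m -> g); with O(¬m) we get O(g).
With premise 10, O(g -> b), the K-axiom yields O(b).
Premise 2 is O(¬j -> ¬b); contrapositively O(b -> j). Since O(b) holds, K gives O(j).
Premises 1, 4, 5, 8, 9 do not contribute to this derivation.
So O(j) holds, i.e. F(¬j). The claim follows.

Yes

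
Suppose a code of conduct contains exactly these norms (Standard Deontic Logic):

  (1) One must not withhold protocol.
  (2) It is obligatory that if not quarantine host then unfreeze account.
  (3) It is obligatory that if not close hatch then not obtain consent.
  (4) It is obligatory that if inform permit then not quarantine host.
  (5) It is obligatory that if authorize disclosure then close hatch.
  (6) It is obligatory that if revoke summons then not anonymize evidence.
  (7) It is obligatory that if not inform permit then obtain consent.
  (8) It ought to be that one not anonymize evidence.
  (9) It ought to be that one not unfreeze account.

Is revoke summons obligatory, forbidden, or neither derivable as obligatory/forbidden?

Neither

Premise 6 is O(revoke_summons → ¬anonymize_evidence); even if O(¬anonymize_evidence) held, inferring O(revoke_summons) would be affirming the consequent — invalid.
No premise or chain of K-axiom applications forces O(revoke_summons), and none forces O(¬revoke_summons). So revoke_summons is neither obligatory nor forbidden under these norms.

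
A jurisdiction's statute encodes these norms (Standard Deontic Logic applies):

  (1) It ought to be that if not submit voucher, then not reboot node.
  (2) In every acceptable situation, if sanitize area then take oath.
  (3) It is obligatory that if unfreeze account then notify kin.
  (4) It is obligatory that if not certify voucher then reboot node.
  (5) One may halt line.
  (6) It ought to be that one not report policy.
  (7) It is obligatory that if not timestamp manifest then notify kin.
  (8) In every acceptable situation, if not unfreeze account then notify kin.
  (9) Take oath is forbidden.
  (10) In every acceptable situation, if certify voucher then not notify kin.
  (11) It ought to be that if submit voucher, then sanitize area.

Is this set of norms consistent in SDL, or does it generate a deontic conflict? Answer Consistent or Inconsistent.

Inconsistent

Premises 8 and 3 are O(¬unfreeze_account → notify_kin) and O(unfreeze_account → notify_kin); every ideal world satisfies ¬unfreeze_account or unfreeze_account, so in either case notify_kin holds — hence O(notify_kin).
The contrapositive of premise 10 (O(certify_voucher → ¬notify_kin)) is O(notify_kin → ¬certify_voucher), and O(notify_kin) is already established, so O(¬certify_voucher).
Premise 4 is O(¬certify_voucher → reboot_node); since O(¬certify_voucher), deontic closure gives O(reboot_node).
The contrapositive of premise 1 (O(¬submit_voucher → ¬reboot_node)) is O(reboot_node → submit_voucher), and O(reboot_node) is already established, so O(submit_voucher).
From O(submit_voucher) and premise 11, O(submit_voucher → sanitize_area), we obtain O(sanitize_area).
Applying K to premise 2 (O(sanitize_area → take_oath)) and O(sanitize_area) yields O(take_oath).
But premise 9, F(take_oath), means O(¬take_oath).
We now have both O(take_oath) and O(¬take_oath) — take_oath is simultaneously obligatory and forbidden, violating the D-axiom.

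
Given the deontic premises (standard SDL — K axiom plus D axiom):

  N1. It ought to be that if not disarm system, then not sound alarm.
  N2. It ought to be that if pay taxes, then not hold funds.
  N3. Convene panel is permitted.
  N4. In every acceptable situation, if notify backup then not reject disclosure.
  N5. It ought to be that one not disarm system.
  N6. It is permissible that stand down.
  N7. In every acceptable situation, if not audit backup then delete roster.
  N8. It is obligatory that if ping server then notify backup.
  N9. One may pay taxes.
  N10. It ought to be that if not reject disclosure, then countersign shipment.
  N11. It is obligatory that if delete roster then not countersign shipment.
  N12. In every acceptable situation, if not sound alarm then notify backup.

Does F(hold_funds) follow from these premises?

Premise 2 is O(pay_taxes → ¬hold_funds), but O(pay_taxes) is not derivable from the premises (the permission P(pay_taxes) asserts only ¬O(¬pay_taxes), not O(pay_taxes)), so it does not yield O(¬hold_funds).
No other premise forces O(¬hold_funds). An ideal world satisfying every premise can still have hold_funds true, so F(hold_funds) is not derivable.

No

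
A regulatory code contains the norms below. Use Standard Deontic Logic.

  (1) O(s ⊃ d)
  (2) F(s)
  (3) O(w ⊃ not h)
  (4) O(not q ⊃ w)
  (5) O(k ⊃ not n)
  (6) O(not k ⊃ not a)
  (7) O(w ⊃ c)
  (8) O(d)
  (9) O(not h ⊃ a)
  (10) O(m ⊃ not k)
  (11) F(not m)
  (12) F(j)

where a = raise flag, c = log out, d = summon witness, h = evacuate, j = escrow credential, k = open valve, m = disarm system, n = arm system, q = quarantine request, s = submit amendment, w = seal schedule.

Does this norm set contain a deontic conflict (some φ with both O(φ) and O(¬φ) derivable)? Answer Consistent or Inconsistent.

Consistent

Premise 1 is O(s ⊃ d); even if O(d) held, inferring O(s) would be affirming the consequent — invalid.
So O(s) is not derivable, and the apparent clash with O(not s) does not arise.
A world satisfying every obligation exists (e.g. a=false, c=false, d=true, h=true, j=false, k=false, m=true, n=false, q=true, s=false, w=false); no atom is both obligatory and forbidden, so the set is consistent.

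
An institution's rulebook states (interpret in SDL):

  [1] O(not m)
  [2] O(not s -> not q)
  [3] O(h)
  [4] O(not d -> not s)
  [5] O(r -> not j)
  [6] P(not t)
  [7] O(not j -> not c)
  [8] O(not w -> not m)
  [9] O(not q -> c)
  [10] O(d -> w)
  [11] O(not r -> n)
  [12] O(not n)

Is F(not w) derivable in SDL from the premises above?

Yes

Premise 12 states O(not n) outright.
The contrapositive of premise 11 (O(not r -> n)) is O(not n -> r), and O(not n) is already established, so O(r).
Premise 5 is O(r -> not j); since O(r), deontic closure gives O(not j).
From O(not j) and premise 7, O(not j -> not c), we obtain O(not c).
Premise 9, O(not q -> c), contraposes to O(not c -> q); with O(not c) we get O(q).
Premise 2, O(not s -> not q), contraposes to O(q -> s); with O(q) we get O(s).
The contrapositive of premise 4 (O(not d -> not s)) is O(s -> d), and O(s) is already established, so O(d).
Premise 10 is O(d -> w); since O(d), deontic closure gives O(w).
Premises 1, 3, 6, 8 do not contribute to this derivation.
So O(w) holds, i.e. F(not w). The claim follows.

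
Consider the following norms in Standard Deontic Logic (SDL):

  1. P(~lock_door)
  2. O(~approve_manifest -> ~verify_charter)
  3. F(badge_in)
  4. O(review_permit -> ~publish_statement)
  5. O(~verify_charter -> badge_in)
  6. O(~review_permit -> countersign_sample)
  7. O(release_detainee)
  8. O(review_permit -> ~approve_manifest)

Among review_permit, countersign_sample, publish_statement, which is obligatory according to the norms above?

countersign_sample

Premise 3 is F(badge_in), i.e. O(~badge_in).
Premise 5, O(~verify_charter -> badge_in), contraposes to O(~badge_in -> verify_charter); with O(~badge_in) we get O(verify_charter).
Premise 2 is O(~approve_manifest -> ~verify_charter); contrapositively O(verify_charter -> approve_manifest). Since O(verify_charter) holds, K gives O(approve_manifest).
Premise 8 is O(review_permit -> ~approve_manifest); contrapositively O(approve_manifest -> ~review_permit). Since O(approve_manifest) holds, K gives O(~review_permit).
From O(~review_permit) and premise 6, O(~review_permit -> countersign_sample), we obtain O(countersign_sample).
So O(countersign_sample) holds — countersign_sample is obligatory. None of the other listed options is made obligatory by any chain of premises.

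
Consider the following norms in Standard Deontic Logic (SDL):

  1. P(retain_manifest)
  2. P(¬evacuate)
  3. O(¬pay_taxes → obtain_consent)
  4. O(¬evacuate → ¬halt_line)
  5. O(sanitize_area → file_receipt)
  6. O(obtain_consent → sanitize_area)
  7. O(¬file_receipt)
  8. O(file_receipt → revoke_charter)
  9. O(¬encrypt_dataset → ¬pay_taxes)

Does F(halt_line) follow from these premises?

No

Premise 4 is O(¬evacuate → ¬halt_line), but O(¬evacuate) is not derivable from the premises (the permission P(¬evacuate) asserts only ¬O(evacuate), not O(¬evacuate)), so it does not yield O(¬halt_line).
No other premise forces O(¬halt_line). An ideal world satisfying every premise can still have halt_line true, so F(halt_line) is not derivable.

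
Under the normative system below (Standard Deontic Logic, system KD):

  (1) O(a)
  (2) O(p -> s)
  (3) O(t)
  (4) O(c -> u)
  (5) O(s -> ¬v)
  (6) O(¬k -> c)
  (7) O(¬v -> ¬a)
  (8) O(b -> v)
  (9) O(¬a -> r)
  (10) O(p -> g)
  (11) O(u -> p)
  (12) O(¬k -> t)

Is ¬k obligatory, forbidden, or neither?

Forbidden

Premise 1 gives O(a).
Premise 7, O(¬v -> ¬a), contraposes to O(a -> v); with O(a) we get O(v).
The contrapositive of premise 5 (O(s -> ¬v)) is O(v -> ¬s), and O(v) is already established, so O(¬s).
The contrapositive of premise 2 (O(p -> s)) is O(¬s -> ¬p), and O(¬s) is already established, so O(¬p).
Premise 11 is O(u -> p); contrapositively O(¬p -> ¬u). Since O(¬p) holds, K gives O(¬u).
The contrapositive of premise 4 (O(c -> u)) is O(¬u -> ¬c), and O(¬u) is already established, so O(¬c).
Premise 6, O(¬k -> c), contraposes to O(¬c -> k); with O(¬c) we get O(k).
Premises 3, 8, 9, 10, 12 do not contribute to this derivation.
Thus O(k), which is F(¬k): ¬k is forbidden.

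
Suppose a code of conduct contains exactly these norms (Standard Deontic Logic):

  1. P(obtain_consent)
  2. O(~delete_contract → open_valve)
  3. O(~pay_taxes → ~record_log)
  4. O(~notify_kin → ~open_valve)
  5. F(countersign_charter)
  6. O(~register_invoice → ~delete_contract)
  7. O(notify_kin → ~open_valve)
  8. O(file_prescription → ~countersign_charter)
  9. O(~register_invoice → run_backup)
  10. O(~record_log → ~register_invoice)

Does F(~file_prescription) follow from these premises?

No

Premise 8 is O(file_prescription → ~countersign_charter); even if O(~countersign_charter) held, inferring O(file_prescription) would be affirming the consequent — invalid.
No other premise forces O(file_prescription). An ideal world satisfying every premise can still have ~file_prescription true, so F(~file_prescription) is not derivable.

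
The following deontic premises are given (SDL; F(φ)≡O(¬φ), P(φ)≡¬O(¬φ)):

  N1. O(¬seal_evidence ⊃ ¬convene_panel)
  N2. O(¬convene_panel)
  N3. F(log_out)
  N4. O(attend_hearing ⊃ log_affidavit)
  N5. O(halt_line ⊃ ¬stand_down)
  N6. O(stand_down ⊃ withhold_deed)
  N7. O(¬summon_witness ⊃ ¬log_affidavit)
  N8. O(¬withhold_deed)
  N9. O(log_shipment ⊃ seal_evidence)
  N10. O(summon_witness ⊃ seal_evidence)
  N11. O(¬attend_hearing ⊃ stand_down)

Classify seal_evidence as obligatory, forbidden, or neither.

Premise 8 states O(¬withhold_deed) outright.
Premise 6 is O(stand_down ⊃ withhold_deed); contrapositively O(¬withhold_deed ⊃ ¬stand_down). Since O(¬withhold_deed) holds, K gives O(¬stand_down).
Premise 11, O(¬attend_hearing ⊃ stand_down), contraposes to O(¬stand_down ⊃ attend_hearing); with O(¬stand_down) we get O(attend_hearing).
Premise 4 is O(attend_hearing ⊃ log_affidavit); since O(attend_hearing), deontic closure gives O(log_affidavit).
The contrapositive of premise 7 (O(¬summon_witness ⊃ ¬log_affidavit)) is O(log_affidavit ⊃ summon_witness), and O(log_affidavit) is already established, so O(summon_witness).
With premise 10, O(summon_witness ⊃ seal_evidence), the K-axiom yields O(seal_evidence).
Premises 1, 2, 3, 5, 9 do not contribute to this derivation.
Hence seal_evidence is obligatory.

Obligatory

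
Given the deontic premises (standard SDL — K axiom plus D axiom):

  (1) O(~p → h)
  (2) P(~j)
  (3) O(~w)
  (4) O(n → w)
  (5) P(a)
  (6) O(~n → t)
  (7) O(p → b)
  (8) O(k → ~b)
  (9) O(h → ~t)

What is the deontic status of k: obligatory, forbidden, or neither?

Premise 3 gives O(~w).
Premise 4 is O(n → w); contrapositively O(~w → ~n). Since O(~w) holds, K gives O(~n).
From O(~n) and premise 6, O(~n → t), we obtain O(t).
The contrapositive of premise 9 (O(h → ~t)) is O(t → ~h), and O(t) is already established, so O(~h).
The contrapositive of premise 1 (O(~p → h)) is O(~h → p), and O(~h) is already established, so O(p).
With premise 7, O(p → b), the K-axiom yields O(b).
The contrapositive of premise 8 (O(k → ~b)) is O(b → ~k), and O(b) is already established, so O(~k).
Premises 2, 5 do not contribute to this derivation.
Thus O(~k), which is F(k): k is forbidden.

Forbidden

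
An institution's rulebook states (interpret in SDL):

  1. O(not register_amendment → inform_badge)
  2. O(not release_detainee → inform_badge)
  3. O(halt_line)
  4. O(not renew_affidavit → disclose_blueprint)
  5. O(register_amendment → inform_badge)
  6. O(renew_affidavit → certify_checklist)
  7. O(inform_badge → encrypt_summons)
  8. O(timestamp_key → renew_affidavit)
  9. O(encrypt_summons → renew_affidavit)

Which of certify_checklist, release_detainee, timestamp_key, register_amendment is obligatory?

certify_checklist

By case analysis on not register_amendment: premise 1 gives O(not register_amendment → inform_badge) and premise 5 gives O(register_amendment → inform_badge), so O(inform_badge) either way.
From O(inform_badge) and premise 7, O(inform_badge → encrypt_summons), we obtain O(encrypt_summons).
With premise 9, O(encrypt_summons → renew_affidavit), the K-axiom yields O(renew_affidavit).
Premise 6 is O(renew_affidavit → certify_checklist); since O(renew_affidavit), deontic closure gives O(certify_checklist).
So O(certify_checklist) holds — certify_checklist is obligatory. None of the other listed options is made obligatory by any chain of premises.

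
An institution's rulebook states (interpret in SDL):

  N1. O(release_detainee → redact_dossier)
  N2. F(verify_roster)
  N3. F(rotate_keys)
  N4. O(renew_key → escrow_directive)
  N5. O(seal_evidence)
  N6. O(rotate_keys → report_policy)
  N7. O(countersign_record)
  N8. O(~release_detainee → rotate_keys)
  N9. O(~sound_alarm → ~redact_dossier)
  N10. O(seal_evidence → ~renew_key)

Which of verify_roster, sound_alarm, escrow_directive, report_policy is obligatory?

sound_alarm

Premise 3 is F(rotate_keys), i.e. O(~rotate_keys).
Premise 8, O(~release_detainee → rotate_keys), contraposes to O(~rotate_keys → release_detainee); with O(~rotate_keys) we get O(release_detainee).
Premise 1 is O(release_detainee → redact_dossier); since O(release_detainee), deontic closure gives O(redact_dossier).
Premise 9, O(~sound_alarm → ~redact_dossier), contraposes to O(redact_dossier → sound_alarm); with O(redact_dossier) we get O(sound_alarm).
So O(sound_alarm) holds — sound_alarm is obligatory. None of the other listed options is made obligatory by any chain of premises.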